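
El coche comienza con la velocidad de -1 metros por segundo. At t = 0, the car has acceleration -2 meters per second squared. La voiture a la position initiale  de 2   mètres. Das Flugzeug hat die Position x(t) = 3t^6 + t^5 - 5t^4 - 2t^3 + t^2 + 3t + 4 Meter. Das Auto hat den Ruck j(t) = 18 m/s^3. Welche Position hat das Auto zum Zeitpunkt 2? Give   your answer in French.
Nous devons trouver l'intégrale de notre équation du jerk j(t) = 18 3 fois. En prenant ∫j(t)dt et en appliquant a(0) = -2, nous trouvons a(t) = 18·t - 2. En prenant ∫a(t)dt et en appliquant v(0) = -1, nous trouvons v(t) = 9·t^2 - 2·t - 1. En intégrant la vitesse et en utilisant la condition initiale x(0) = 2, nous obtenons x(t) = 3·t^3 - t^2 - t + 2. De l'équation de la position x(t) = 3·t^3 - t^2 - t + 2, nous substituons t = 2 pour obtenir x = 20.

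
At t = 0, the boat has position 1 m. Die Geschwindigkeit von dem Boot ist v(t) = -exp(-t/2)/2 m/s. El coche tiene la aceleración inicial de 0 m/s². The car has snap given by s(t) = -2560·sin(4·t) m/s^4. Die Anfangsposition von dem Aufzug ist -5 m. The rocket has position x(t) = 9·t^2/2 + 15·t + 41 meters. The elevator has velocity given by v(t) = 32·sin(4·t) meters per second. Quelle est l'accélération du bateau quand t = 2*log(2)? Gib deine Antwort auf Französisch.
Nous devons dériver notre équation de la vitesse v(t) = -exp(-t/2)/2 1 fois. En dérivant la vitesse, nous obtenons l'accélération: a(t) = exp(-t/2)/4. De l'équation de l'accélération a(t) = exp(-t/2)/4, nous substituons t = 2*log(2) pour obtenir a = 1/8.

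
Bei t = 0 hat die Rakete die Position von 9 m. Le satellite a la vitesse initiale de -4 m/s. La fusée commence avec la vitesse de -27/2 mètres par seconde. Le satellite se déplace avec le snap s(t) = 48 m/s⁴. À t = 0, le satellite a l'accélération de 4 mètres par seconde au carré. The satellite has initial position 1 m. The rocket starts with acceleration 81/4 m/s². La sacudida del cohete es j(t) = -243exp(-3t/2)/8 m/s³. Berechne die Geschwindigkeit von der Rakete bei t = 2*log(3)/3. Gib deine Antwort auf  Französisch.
Nous devons intégrer notre équation du jerk j(t) = -243·exp(-3·t/2)/8 2 fois. L'intégrale du jerk est l'accélération. En utilisant a(0) = 81/4, nous obtenons a(t) = 81·exp(-3·t/2)/4. La primitive de l'accélération, avec v(0) = -27/2, donne la vitesse: v(t) = -27·exp(-3·t/2)/2. En utilisant v(t) = -27·exp(-3·t/2)/2 et en substituant t = 2*log(3)/3, nous trouvons v = -9/2.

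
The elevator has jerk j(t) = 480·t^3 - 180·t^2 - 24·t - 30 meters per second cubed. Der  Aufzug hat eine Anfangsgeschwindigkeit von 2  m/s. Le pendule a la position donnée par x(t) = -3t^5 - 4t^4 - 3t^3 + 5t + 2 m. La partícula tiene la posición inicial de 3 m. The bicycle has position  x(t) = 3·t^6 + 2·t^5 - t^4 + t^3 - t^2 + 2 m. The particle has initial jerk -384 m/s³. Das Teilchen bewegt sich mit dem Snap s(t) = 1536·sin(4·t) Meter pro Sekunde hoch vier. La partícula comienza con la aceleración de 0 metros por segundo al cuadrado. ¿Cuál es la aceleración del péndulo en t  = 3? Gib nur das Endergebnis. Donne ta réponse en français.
La réponse est -2106.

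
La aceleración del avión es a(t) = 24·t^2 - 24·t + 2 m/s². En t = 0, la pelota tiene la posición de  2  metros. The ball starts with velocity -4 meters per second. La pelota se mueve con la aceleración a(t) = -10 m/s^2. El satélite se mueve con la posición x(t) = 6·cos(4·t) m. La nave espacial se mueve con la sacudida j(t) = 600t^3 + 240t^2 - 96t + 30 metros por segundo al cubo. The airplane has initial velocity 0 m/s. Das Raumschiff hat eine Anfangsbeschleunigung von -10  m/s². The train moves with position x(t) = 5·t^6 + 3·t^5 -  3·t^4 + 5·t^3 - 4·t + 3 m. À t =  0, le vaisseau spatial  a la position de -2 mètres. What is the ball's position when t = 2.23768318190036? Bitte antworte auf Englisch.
Starting from acceleration a(t) = -10, we take 2 antiderivatives. The integral of acceleration, with v(0) = -4, gives velocity: v(t) = -10·t - 4. The integral of velocity, with x(0) = 2, gives position: x(t) = -5·t^2 - 4·t + 2. Using x(t) = -5·t^2 - 4·t + 2 and substituting t = 2.23768318190036, we find x = -31.9868628404000.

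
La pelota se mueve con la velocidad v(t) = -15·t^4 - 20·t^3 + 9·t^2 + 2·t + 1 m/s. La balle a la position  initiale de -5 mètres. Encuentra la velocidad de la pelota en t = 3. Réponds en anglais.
From the given velocity equation v(t) = -15·t^4 - 20·t^3 + 9·t^2 + 2·t + 1, we substitute t = 3 to get v = -1667.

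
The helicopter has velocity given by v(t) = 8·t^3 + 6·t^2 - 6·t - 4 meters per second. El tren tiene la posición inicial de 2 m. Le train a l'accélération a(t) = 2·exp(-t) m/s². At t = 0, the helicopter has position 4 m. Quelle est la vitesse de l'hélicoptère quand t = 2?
De l'équation de la vitesse v(t) = 8·t^3 + 6·t^2 - 6·t - 4, nous substituons t = 2 pour obtenir v = 72.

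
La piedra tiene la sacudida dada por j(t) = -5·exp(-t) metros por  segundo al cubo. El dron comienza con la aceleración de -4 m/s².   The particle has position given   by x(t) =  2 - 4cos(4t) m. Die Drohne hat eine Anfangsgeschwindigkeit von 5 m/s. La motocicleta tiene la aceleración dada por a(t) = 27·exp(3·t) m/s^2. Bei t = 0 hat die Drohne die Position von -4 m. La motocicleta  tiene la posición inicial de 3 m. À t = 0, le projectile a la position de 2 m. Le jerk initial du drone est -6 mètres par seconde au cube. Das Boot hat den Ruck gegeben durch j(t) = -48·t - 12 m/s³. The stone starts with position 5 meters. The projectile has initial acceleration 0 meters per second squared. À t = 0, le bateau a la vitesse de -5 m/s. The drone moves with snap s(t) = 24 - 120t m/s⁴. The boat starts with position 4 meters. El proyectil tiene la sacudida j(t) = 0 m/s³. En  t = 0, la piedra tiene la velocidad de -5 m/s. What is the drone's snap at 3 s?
We have snap s(t) = 24 - 120·t. Substituting t = 3: s(3) = -336.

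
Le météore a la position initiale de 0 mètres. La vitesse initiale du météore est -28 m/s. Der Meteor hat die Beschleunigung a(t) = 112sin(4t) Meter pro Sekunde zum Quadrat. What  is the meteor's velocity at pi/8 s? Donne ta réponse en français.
Nous devons trouver la primitive de notre équation de l'accélération a(t) = 112·sin(4·t) 1 fois. La primitive de l'accélération, avec v(0) = -28, donne la vitesse: v(t) = -28·cos(4·t). En utilisant v(t) = -28·cos(4·t) et en substituant t = pi/8, nous trouvons v = 0.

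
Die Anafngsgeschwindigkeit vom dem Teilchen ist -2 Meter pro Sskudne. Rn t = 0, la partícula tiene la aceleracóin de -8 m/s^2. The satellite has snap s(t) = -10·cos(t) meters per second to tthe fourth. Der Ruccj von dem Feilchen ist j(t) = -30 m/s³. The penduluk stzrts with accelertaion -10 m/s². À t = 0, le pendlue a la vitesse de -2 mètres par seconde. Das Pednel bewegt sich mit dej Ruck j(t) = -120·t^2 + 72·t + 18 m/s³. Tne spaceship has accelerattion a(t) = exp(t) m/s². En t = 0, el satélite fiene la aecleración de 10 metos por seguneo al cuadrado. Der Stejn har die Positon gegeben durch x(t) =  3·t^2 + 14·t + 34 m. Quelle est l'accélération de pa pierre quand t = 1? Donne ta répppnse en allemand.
Um dies zu lösen, müssen wir 2 Ableitungen unserer Gleichung für die Position x(t) = 3·t^2 + 14·t + 34 nehmen. Die Ableitung von der Position ergibt die Geschwindigkeit: v(t) = 6·t + 14. Mit d/dt von v(t) finden wir a(t) = 6. Aus der Gleichung für die Beschleunigung a(t) = 6, setzen wir t = 1 ein und erhalten a = 6.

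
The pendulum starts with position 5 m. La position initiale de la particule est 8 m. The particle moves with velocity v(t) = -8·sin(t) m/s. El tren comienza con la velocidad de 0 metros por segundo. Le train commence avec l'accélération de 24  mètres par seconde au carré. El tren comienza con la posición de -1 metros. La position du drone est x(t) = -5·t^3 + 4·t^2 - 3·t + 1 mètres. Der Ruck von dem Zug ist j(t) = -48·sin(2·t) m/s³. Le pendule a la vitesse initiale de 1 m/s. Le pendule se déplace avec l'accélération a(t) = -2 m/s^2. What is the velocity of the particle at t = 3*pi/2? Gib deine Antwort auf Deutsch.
Mit v(t) = -8·sin(t) und Einsetzen von t = 3*pi/2, finden wir v = 8.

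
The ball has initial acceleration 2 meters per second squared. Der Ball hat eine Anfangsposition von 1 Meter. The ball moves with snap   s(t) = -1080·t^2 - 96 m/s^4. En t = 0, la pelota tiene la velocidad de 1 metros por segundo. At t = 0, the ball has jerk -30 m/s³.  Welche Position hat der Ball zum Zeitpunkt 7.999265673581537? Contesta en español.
Necesitamos integrar nuestra ecuación del snap s(t) = -1080·t^2 - 96 4 veces. Tomando ∫s(t)dt y aplicando j(0) = -30, encontramos j(t) = -360·t^3 - 96·t - 30. Integrando la sacudida y usando la condición inicial a(0) = 2, obtenemos a(t) = -90·t^4 - 48·t^2 - 30·t + 2. La antiderivada de la aceleración, con v(0) = 1, da la velocidad: v(t) = -18·t^5 - 16·t^3 - 15·t^2 + 2·t + 1. Tomando ∫v(t)dt y aplicando x(0) = 1, encontramos x(t) = -3·t^6 - 4·t^4 - 5·t^3 + t^2 + t + 1. De la ecuación de la posición x(t) = -3·t^6 - 4·t^4 - 5·t^3 + t^2 + t + 1, sustituimos t = 7.999265673581537 para obtener x = -804863.268854790.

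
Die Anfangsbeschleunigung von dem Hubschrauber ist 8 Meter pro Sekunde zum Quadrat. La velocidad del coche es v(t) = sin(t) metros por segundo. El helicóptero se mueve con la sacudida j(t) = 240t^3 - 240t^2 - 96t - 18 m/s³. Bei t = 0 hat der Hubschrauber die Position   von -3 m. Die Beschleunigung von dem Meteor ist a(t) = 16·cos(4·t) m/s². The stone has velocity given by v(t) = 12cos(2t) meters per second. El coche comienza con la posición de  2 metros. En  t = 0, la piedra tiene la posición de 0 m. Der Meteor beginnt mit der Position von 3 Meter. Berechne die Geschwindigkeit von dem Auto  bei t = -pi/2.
Aus der Gleichung für die Geschwindigkeit v(t) = sin(t), setzen wir t = -pi/2 ein und erhalten v = -1.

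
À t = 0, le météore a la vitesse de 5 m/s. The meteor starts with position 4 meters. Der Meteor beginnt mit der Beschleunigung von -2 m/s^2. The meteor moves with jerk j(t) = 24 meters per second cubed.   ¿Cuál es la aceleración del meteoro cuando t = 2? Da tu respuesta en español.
Necesitamos integrar nuestra ecuación de la sacudida j(t) = 24 1 vez. La integral de la sacudida es la aceleración. Usando a(0) = -2, obtenemos a(t) = 24·t - 2. De la ecuación de la aceleración a(t) = 24·t - 2, sustituimos t = 2 para obtener a = 46.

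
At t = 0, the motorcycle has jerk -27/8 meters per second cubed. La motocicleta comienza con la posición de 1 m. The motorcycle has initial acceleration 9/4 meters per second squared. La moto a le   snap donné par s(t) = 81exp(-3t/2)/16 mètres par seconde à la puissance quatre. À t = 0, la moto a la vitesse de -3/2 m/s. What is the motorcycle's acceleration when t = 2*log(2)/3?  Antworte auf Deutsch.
Ausgehend von dem Snap s(t) = 81·exp(-3·t/2)/16, nehmen wir 2 Stammfunktionen. Mit ∫s(t)dt und Anwendung von j(0) = -27/8, finden wir j(t) = -27·exp(-3·t/2)/8. Das Integral von dem Ruck, mit a(0) = 9/4, ergibt die Beschleunigung: a(t) = 9·exp(-3·t/2)/4. Wir haben die Beschleunigung a(t) = 9·exp(-3·t/2)/4. Durch Einsetzen von t = 2*log(2)/3: a(2*log(2)/3) = 9/8.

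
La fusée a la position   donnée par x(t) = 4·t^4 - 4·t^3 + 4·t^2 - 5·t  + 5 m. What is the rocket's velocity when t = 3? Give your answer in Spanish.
Partiendo de la posición x(t) = 4·t^4 - 4·t^3 + 4·t^2 - 5·t + 5, tomamos 1 derivada. La derivada de la posición da la velocidad: v(t) = 16·t^3 - 12·t^2 + 8·t - 5. Usando v(t) = 16·t^3 - 12·t^2 + 8·t - 5 y sustituyendo t = 3, encontramos v = 343.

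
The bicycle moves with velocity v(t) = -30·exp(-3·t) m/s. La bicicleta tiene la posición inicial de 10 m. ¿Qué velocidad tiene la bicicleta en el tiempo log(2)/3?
De la ecuación de la velocidad v(t) = -30·exp(-3·t), sustituimos t = log(2)/3 para obtener v = -15.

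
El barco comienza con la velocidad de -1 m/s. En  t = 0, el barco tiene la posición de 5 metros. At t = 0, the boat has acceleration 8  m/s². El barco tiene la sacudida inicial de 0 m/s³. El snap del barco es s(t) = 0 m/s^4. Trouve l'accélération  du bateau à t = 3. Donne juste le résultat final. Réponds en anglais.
At t = 3, a = 8.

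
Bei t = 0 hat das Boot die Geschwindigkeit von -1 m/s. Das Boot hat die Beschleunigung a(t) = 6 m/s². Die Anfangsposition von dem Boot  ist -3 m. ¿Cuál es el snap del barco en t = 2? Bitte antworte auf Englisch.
We must differentiate our acceleration equation a(t) = 6 2 times. The derivative of acceleration gives jerk: j(t) = 0. Differentiating jerk, we get snap: s(t) = 0. Using s(t) = 0 and substituting t = 2, we find s = 0.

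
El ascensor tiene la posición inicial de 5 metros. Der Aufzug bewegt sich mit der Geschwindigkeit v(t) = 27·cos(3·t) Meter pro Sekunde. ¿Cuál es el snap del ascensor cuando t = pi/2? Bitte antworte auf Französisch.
Nous devons dériver notre équation de la vitesse v(t) = 27·cos(3·t) 3 fois. En prenant d/dt de v(t), nous trouvons a(t) = -81·sin(3·t). En prenant d/dt de a(t), nous trouvons j(t) = -243·cos(3·t). En dérivant le jerk, nous obtenons le snap: s(t) = 729·sin(3·t). Nous avons le snap s(t) = 729·sin(3·t). En substituant t = pi/2: s(pi/2) = -729.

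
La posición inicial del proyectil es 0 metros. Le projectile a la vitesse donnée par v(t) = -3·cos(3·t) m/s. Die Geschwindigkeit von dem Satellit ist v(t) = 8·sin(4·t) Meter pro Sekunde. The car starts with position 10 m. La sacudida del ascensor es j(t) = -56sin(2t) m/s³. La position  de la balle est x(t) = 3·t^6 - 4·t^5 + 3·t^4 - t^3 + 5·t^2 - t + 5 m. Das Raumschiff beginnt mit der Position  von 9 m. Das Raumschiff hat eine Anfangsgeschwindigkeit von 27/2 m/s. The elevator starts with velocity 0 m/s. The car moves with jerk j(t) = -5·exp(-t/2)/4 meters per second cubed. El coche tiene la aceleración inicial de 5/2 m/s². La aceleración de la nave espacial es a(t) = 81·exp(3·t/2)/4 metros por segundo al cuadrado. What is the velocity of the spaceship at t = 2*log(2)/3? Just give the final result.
At t = 2*log(2)/3, v = 27.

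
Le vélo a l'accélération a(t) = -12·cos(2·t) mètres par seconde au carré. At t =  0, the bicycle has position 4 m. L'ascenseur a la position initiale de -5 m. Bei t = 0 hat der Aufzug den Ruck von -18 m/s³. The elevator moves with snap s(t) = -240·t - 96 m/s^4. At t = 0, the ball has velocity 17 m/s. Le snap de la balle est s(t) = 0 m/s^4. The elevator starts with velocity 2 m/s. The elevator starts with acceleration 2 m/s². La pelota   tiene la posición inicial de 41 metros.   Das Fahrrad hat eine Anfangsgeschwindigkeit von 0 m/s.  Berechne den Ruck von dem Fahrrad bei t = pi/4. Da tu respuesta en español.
Debemos derivar nuestra ecuación de la aceleración a(t) = -12·cos(2·t) 1 vez. Derivando la aceleración, obtenemos la sacudida: j(t) = 24·sin(2·t). Usando j(t) = 24·sin(2·t) y sustituyendo t = pi/4, encontramos j = 24.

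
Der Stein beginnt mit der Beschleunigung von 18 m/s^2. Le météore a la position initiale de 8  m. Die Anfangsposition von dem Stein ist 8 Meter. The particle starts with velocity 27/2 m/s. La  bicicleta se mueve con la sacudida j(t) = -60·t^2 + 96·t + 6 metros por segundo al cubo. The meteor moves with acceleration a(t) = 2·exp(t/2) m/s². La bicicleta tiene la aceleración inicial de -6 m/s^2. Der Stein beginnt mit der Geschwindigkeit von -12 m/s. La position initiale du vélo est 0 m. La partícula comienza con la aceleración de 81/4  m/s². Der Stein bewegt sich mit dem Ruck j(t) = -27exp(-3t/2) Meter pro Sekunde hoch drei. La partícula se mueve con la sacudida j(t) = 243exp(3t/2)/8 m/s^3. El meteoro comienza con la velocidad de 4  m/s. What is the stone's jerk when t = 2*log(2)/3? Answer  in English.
We have jerk j(t) = -27·exp(-3·t/2). Substituting t = 2*log(2)/3: j(2*log(2)/3) = -27/2.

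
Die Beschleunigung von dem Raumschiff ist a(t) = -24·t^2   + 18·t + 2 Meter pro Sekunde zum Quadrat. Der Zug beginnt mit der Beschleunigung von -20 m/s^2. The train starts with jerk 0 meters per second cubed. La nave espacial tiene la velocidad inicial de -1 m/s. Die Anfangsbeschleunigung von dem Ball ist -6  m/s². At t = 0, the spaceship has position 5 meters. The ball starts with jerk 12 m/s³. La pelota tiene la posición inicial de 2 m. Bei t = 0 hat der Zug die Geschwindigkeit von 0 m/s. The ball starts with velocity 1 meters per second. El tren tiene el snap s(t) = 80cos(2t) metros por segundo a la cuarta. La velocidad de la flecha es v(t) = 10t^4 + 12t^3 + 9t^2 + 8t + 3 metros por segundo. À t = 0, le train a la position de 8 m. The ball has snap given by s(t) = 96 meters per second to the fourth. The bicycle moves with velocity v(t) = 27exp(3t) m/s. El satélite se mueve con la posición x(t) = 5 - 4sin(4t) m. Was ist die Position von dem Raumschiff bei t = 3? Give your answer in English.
Starting from acceleration a(t) = -24·t^2 + 18·t + 2, we take 2 integrals. The integral of acceleration, with v(0) = -1, gives velocity: v(t) = -8·t^3 + 9·t^2 + 2·t - 1. Finding the antiderivative of v(t) and using x(0) = 5: x(t) = -2·t^4 + 3·t^3 + t^2 - t + 5. From the given position equation x(t) = -2·t^4 + 3·t^3 + t^2 - t + 5, we substitute t = 3 to get x = -70.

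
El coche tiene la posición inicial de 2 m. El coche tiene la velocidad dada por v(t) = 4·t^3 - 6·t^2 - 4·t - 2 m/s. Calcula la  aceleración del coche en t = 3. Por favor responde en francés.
Pour résoudre ceci, nous devons prendre 1 dérivée de notre équation de la vitesse v(t) = 4·t^3 - 6·t^2 - 4·t - 2. La dérivée de la vitesse donne l'accélération: a(t) = 12·t^2 - 12·t - 4. En utilisant a(t) = 12·t^2 - 12·t - 4 et en substituant t = 3, nous trouvons a = 68.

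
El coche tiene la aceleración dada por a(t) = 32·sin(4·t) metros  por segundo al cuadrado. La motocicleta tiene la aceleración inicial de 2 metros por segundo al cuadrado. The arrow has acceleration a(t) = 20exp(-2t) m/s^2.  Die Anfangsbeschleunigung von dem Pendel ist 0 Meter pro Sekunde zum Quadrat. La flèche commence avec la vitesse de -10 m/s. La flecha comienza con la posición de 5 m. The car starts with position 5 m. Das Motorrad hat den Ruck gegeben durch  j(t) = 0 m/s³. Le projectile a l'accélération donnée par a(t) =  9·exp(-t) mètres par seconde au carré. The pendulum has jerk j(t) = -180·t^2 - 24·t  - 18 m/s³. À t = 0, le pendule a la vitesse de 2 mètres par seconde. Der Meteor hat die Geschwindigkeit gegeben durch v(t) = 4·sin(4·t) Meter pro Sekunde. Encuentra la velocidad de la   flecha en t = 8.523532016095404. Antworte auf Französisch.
Nous devons trouver l'intégrale de notre équation de l'accélération a(t) = 20·exp(-2·t) 1 fois. La primitive de l'accélération, avec v(0) = -10, donne la vitesse: v(t) = -10·exp(-2·t). De l'équation de la vitesse v(t) = -10·exp(-2·t), nous substituons t = 8.523532016095404 pour obtenir v = -3.94960949405611E-7.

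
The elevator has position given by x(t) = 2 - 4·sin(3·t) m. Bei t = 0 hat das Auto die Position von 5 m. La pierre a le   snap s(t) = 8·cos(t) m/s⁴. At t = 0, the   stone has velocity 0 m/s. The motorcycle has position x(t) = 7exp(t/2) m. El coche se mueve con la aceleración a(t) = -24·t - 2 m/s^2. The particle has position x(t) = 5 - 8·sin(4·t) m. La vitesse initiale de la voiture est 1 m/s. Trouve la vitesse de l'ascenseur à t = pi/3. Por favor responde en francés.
Nous devons dériver notre équation de la position x(t) = 2 - 4·sin(3·t) 1 fois. En prenant d/dt de x(t), nous trouvons v(t) = -12·cos(3·t). Nous avons la vitesse v(t) = -12·cos(3·t). En substituant t = pi/3: v(pi/3) = 12.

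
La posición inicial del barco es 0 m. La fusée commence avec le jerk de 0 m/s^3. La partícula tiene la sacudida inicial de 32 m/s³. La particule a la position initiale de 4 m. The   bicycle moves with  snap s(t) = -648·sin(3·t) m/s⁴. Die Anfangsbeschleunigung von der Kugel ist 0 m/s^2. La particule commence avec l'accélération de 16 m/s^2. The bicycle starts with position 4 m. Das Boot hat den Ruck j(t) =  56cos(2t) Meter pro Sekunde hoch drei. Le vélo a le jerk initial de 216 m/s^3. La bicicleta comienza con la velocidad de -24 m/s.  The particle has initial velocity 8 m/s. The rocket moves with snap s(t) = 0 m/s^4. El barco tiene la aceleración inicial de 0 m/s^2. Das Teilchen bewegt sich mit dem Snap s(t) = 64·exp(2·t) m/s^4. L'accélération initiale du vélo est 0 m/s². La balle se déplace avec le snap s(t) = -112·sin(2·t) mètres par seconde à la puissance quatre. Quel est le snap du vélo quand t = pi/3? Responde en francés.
Nous avons le snap s(t) = -648·sin(3·t). En substituant t = pi/3: s(pi/3) = 0.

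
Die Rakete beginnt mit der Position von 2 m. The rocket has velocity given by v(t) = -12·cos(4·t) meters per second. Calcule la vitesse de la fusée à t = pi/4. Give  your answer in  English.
Using v(t) = -12·cos(4·t) and substituting t = pi/4, we find v = 12.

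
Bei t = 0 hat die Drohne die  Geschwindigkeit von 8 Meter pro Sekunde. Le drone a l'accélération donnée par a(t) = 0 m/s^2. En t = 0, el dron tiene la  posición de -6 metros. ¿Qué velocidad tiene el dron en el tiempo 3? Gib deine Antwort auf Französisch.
En partant de l'accélération a(t) = 0, nous prenons 1 intégrale. L'intégrale de l'accélération est la vitesse. En utilisant v(0) = 8, nous obtenons v(t) = 8. Nous avons la vitesse v(t) = 8. En substituant t = 3: v(3) = 8.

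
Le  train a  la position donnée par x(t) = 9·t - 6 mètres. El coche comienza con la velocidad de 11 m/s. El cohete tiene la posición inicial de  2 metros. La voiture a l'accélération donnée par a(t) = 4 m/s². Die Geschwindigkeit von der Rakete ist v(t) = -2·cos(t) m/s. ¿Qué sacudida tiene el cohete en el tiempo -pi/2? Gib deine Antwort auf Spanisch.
Partiendo de la velocidad v(t) = -2·cos(t), tomamos 2 derivadas. Tomando d/dt de v(t), encontramos a(t) = 2·sin(t). Tomando d/dt de a(t), encontramos j(t) = 2·cos(t). Usando j(t) = 2·cos(t) y sustituyendo t = -pi/2, encontramos j = 0.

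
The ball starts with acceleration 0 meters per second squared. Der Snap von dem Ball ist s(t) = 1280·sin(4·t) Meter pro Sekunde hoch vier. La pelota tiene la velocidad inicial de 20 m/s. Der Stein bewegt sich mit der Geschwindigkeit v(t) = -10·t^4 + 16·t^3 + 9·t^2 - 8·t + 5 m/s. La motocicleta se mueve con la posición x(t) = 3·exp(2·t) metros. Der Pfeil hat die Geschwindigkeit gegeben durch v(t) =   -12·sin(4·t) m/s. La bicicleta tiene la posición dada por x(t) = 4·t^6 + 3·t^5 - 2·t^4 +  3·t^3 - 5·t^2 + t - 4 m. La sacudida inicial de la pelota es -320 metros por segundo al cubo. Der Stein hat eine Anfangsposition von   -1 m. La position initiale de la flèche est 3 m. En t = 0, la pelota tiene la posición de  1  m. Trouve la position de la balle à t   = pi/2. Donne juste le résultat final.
À t = pi/2, x = 1.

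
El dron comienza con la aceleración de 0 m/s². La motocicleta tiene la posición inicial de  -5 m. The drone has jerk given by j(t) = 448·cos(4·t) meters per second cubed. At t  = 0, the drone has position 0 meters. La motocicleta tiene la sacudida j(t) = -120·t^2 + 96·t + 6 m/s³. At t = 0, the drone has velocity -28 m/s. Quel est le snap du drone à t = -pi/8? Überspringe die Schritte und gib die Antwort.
À t = -pi/8, s = 1792.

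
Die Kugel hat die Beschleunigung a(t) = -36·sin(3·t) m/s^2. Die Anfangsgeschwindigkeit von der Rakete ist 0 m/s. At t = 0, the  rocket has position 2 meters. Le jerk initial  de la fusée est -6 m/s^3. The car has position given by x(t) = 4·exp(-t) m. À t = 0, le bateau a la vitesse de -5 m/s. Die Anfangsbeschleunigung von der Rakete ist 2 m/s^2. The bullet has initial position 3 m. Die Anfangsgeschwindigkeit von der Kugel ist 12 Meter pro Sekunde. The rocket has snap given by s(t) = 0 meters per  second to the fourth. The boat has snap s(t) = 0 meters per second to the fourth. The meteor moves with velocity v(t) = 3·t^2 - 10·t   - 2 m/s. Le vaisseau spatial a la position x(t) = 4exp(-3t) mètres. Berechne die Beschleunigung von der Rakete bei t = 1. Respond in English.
We need to integrate our snap equation s(t) = 0 2 times. Finding the integral of s(t) and using j(0) = -6: j(t) = -6. Taking ∫j(t)dt and applying a(0) = 2, we find a(t) = 2 - 6·t. Using a(t) = 2 - 6·t and substituting t = 1, we find a = -4.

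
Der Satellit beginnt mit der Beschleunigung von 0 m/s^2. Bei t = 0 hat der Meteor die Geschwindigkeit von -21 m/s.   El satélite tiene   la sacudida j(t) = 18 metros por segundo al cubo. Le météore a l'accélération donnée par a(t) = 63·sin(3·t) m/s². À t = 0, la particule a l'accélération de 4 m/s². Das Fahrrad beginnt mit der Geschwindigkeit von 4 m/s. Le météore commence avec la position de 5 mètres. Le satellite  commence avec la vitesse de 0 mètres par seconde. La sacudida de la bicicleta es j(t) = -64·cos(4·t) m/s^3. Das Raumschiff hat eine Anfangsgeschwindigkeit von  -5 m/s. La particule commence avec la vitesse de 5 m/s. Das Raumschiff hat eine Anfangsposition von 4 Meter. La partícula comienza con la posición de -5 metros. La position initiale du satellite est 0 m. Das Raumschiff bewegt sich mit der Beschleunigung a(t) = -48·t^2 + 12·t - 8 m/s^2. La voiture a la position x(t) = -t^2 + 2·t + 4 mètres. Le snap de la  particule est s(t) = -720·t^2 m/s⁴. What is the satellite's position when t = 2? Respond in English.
To find the answer, we compute 3 antiderivatives of j(t) = 18. The antiderivative of jerk, with a(0) = 0, gives acceleration: a(t) = 18·t. The integral of acceleration is velocity. Using v(0) = 0, we get v(t) = 9·t^2. Finding the antiderivative of v(t) and using x(0) = 0: x(t) = 3·t^3. From the given position equation x(t) = 3·t^3, we substitute t = 2 to get x = 24.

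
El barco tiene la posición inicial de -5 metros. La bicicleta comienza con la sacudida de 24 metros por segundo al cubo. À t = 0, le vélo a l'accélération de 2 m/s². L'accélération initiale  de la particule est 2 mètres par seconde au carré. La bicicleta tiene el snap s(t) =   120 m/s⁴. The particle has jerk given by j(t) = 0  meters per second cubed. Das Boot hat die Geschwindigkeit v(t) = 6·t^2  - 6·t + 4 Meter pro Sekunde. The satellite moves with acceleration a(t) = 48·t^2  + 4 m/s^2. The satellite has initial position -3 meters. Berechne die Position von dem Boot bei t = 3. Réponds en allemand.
Wir müssen unsere Gleichung für die Geschwindigkeit v(t) = 6·t^2 - 6·t + 4 1-mal integrieren. Durch Integration von der Geschwindigkeit und Verwendung der Anfangsbedingung x(0) = -5, erhalten wir x(t) = 2·t^3 - 3·t^2 + 4·t - 5. Wir haben die Position x(t) = 2·t^3 - 3·t^2 + 4·t - 5. Durch Einsetzen von t = 3: x(3) = 34.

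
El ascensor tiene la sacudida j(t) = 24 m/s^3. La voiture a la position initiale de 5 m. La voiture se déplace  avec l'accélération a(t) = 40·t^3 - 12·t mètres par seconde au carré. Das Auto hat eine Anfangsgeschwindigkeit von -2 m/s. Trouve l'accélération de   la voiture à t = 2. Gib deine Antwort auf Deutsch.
Mit a(t) = 40·t^3 - 12·t und Einsetzen von t = 2, finden wir a = 296.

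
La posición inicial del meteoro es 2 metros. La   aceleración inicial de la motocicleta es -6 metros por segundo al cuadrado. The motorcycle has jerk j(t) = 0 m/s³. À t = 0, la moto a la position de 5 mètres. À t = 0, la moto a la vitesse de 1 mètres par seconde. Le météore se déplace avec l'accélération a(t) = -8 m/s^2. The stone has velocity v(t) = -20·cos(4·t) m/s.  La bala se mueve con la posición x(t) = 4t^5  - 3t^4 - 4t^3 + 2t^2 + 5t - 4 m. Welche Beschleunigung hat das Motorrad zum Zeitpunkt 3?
Wir müssen unsere Gleichung für den Ruck j(t) = 0 1-mal integrieren. Die Stammfunktion von dem Ruck, mit a(0) = -6, ergibt die Beschleunigung: a(t) = -6. Wir haben die Beschleunigung a(t) = -6. Durch Einsetzen von t = 3: a(3) = -6.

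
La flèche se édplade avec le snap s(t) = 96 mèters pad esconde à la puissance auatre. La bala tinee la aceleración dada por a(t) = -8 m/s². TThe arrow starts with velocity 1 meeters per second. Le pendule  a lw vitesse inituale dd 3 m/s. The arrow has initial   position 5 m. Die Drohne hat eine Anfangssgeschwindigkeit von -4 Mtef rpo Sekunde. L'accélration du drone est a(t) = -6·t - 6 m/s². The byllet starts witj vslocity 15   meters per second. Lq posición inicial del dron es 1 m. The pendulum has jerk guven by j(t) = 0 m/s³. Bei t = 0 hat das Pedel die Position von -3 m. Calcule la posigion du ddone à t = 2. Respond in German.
Wir müssen die Stammfunktion unserer Gleichung für die Beschleunigung a(t) = -6·t - 6 2-mal finden. Das Integral von der Beschleunigung ist die Geschwindigkeit. Mit v(0) = -4 erhalten wir v(t) = -3·t^2 - 6·t - 4. Das Integral von der Geschwindigkeit, mit x(0) = 1, ergibt die Position: x(t) = -t^3 - 3·t^2 - 4·t + 1. Mit x(t) = -t^3 - 3·t^2 - 4·t + 1 und Einsetzen von t = 2, finden wir x = -27.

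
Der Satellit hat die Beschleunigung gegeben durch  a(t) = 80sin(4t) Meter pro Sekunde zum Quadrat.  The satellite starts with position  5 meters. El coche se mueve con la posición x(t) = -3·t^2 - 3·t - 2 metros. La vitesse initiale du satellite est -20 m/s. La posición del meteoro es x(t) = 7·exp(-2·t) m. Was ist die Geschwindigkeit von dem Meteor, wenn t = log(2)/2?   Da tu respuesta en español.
Debemos derivar nuestra ecuación de la posición x(t) = 7·exp(-2·t) 1 vez. Derivando la posición, obtenemos la velocidad: v(t) = -14·exp(-2·t). De la ecuación de la velocidad v(t) = -14·exp(-2·t), sustituimos t = log(2)/2 para obtener v = -7.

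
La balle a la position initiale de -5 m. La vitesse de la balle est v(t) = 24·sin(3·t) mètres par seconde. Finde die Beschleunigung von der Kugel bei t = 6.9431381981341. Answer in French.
Pour résoudre ceci, nous devons prendre 1 dérivée de notre équation de la vitesse v(t) = 24·sin(3·t). En dérivant la vitesse, nous obtenons l'accélération: a(t) = 72·cos(3·t). Nous avons l'accélération a(t) = 72·cos(3·t). En substituant t = 6.9431381981341: a(6.9431381981341) = -28.6379431875185.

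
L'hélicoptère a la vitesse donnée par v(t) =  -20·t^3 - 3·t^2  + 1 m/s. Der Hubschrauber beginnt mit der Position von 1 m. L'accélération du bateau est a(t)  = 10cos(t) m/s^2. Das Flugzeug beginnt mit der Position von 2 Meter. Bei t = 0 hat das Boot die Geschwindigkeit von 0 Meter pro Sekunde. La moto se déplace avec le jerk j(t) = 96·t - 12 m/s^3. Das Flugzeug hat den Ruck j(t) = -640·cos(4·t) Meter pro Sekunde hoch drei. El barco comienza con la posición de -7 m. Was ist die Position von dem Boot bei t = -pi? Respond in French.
Pour résoudre ceci, nous devons prendre 2 intégrales de notre équation de l'accélération a(t) = 10·cos(t). En prenant ∫a(t)dt et en appliquant v(0) = 0, nous trouvons v(t) = 10·sin(t). L'intégrale de la vitesse est la position. En utilisant x(0) = -7, nous obtenons x(t) = 3 - 10·cos(t). En utilisant x(t) = 3 - 10·cos(t) et en substituant t = -pi, nous trouvons x = 13.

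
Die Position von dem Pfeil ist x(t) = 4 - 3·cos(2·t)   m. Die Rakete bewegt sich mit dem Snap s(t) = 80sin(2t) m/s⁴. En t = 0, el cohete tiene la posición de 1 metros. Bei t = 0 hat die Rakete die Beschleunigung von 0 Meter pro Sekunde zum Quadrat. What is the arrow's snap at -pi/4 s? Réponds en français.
Nous devons dériver notre équation de la position x(t) = 4 - 3·cos(2·t) 4 fois. La dérivée de la position donne la vitesse: v(t) = 6·sin(2·t). En dérivant la vitesse, nous obtenons l'accélération: a(t) = 12·cos(2·t). La dérivée de l'accélération donne le jerk: j(t) = -24·sin(2·t). En dérivant le jerk, nous obtenons le snap: s(t) = -48·cos(2·t). En utilisant s(t) = -48·cos(2·t) et en substituant t = -pi/4, nous trouvons s = 0.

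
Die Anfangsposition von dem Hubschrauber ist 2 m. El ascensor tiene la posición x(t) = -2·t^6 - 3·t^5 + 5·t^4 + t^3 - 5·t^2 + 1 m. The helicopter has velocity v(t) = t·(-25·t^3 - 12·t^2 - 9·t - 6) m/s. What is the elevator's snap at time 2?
We must differentiate our position equation x(t) = -2·t^6 - 3·t^5 + 5·t^4 + t^3 - 5·t^2 + 1 4 times. Differentiating position, we get velocity: v(t) = -12·t^5 - 15·t^4 + 20·t^3 + 3·t^2 - 10·t. Taking d/dt of v(t), we find a(t) = -60·t^4 - 60·t^3 + 60·t^2 + 6·t - 10. Differentiating acceleration, we get jerk: j(t) = -240·t^3 - 180·t^2 + 120·t + 6. Differentiating jerk, we get snap: s(t) = -720·t^2 - 360·t + 120. We have snap s(t) = -720·t^2 - 360·t + 120. Substituting t = 2: s(2) = -3480.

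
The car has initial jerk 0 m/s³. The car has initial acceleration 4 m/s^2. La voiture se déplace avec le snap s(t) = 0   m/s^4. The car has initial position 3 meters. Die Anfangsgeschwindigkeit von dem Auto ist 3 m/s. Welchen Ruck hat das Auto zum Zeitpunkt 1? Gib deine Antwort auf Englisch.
Starting from snap s(t) = 0, we take 1 integral. The integral of snap is jerk. Using j(0) = 0, we get j(t) = 0. We have jerk j(t) = 0. Substituting t = 1: j(1) = 0.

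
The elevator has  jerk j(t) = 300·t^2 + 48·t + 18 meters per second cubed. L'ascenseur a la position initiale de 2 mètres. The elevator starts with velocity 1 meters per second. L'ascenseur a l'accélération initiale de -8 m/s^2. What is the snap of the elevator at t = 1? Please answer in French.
En partant du jerk j(t) = 300·t^2 + 48·t + 18, nous prenons 1 dérivée. La dérivée du jerk donne le snap: s(t) = 600·t + 48. Nous avons le snap s(t) = 600·t + 48. En substituant t = 1: s(1) = 648.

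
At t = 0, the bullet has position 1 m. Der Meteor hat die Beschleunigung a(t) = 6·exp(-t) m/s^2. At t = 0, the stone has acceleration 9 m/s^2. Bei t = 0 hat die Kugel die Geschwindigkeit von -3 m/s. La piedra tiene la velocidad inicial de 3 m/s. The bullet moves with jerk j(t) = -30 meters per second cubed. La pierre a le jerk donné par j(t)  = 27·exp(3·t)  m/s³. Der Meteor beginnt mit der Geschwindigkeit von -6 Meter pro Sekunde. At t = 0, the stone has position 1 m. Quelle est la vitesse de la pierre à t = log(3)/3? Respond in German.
Ausgehend von dem Ruck j(t) = 27·exp(3·t), nehmen wir 2 Integrale. Die Stammfunktion von dem Ruck, mit a(0) = 9, ergibt die Beschleunigung: a(t) = 9·exp(3·t). Durch Integration von der Beschleunigung und Verwendung der Anfangsbedingung v(0) = 3, erhalten wir v(t) = 3·exp(3·t). Wir haben die Geschwindigkeit v(t) = 3·exp(3·t). Durch Einsetzen von t = log(3)/3: v(log(3)/3) = 9.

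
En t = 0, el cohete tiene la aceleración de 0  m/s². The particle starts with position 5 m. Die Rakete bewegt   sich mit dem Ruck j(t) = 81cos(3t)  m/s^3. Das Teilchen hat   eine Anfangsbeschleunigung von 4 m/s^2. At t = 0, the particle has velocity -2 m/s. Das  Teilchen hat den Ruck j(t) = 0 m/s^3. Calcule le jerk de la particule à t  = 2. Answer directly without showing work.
La réponse est 0.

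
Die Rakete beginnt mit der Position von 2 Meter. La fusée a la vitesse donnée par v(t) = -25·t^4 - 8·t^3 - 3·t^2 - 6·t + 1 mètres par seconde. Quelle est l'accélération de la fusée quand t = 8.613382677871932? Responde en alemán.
Ausgehend von der Geschwindigkeit v(t) = -25·t^4 - 8·t^3 - 3·t^2 - 6·t + 1, nehmen wir 1 Ableitung. Die Ableitung von der Geschwindigkeit ergibt die Beschleunigung: a(t) = -100·t^3 - 24·t^2 - 6·t - 6. Mit a(t) = -100·t^3 - 24·t^2 - 6·t - 6 und Einsetzen von t = 8.613382677871932, finden wir a = -65741.2461279522.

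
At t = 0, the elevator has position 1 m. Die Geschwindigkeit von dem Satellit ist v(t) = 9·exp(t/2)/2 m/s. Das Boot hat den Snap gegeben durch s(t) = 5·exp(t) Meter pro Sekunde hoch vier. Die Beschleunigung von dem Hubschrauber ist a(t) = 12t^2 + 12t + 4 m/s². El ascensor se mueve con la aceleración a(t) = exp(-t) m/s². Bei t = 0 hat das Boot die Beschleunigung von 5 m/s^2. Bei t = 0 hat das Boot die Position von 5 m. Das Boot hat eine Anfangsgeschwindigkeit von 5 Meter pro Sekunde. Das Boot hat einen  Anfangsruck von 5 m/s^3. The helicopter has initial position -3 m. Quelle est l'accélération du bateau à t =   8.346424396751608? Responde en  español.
Para resolver esto, necesitamos tomar 2 integrales de nuestra ecuación del snap s(t) = 5·exp(t). Integrando el snap y usando la condición inicial j(0) = 5, obtenemos j(t) = 5·exp(t). La integral de la sacudida, con a(0) = 5, da la aceleración: a(t) = 5·exp(t). De la ecuación de la aceleración a(t) = 5·exp(t), sustituimos t = 8.346424396751608 para obtener a = 21075.4115211201.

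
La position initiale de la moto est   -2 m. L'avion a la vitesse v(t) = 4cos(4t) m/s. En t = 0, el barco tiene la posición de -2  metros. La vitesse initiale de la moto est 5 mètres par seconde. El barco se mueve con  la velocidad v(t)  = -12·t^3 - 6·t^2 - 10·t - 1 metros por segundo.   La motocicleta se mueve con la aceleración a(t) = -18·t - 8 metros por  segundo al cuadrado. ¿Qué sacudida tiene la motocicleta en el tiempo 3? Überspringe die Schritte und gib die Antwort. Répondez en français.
À t = 3, j = -18.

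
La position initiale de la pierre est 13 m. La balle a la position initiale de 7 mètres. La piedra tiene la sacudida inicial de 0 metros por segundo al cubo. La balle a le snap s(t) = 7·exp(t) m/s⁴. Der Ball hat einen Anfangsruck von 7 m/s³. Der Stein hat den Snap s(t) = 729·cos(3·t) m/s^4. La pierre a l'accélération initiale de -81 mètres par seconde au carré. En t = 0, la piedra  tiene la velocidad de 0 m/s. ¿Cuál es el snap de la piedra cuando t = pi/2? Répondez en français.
De l'équation du snap s(t) = 729·cos(3·t), nous substituons t = pi/2 pour obtenir s = 0.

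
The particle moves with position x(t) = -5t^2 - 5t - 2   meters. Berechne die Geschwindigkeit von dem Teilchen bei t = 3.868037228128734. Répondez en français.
En partant de la position x(t) = -5·t^2 - 5·t - 2, nous prenons 1 dérivée. En prenant d/dt de x(t), nous trouvons v(t) = -10·t - 5. En utilisant v(t) = -10·t - 5 et en substituant t = 3.868037228128734, nous trouvons v = -43.6803722812873.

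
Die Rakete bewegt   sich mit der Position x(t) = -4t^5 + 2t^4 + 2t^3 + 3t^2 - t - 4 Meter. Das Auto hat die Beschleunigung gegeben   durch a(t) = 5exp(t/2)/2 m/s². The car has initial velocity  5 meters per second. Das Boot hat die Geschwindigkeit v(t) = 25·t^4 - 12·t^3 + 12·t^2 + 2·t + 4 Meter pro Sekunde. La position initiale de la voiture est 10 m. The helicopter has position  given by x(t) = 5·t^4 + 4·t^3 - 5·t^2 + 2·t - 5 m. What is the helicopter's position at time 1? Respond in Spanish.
De la ecuación de la posición x(t) = 5·t^4 + 4·t^3 - 5·t^2 + 2·t - 5, sustituimos t = 1 para obtener x = 1.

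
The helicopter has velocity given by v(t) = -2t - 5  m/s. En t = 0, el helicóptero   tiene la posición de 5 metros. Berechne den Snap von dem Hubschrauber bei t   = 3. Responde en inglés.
Starting from velocity v(t) = -2·t - 5, we take 3 derivatives. The derivative of velocity gives acceleration: a(t) = -2. Taking d/dt of a(t), we find j(t) = 0. Differentiating jerk, we get snap: s(t) = 0. We have snap s(t) = 0. Substituting t = 3: s(3) = 0.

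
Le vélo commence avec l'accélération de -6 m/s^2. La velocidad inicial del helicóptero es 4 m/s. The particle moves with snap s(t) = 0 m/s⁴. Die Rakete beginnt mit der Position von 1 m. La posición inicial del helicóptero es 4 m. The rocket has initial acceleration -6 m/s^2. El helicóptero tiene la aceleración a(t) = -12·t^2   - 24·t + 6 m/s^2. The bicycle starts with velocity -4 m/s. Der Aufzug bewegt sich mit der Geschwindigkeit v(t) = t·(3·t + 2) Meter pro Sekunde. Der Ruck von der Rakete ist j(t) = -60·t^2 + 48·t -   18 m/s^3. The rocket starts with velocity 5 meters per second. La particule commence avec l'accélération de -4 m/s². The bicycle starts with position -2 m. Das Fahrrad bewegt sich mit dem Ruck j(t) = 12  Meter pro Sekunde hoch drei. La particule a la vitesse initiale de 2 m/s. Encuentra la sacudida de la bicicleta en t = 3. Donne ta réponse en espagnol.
Usando j(t) = 12 y sustituyendo t = 3, encontramos j = 12.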